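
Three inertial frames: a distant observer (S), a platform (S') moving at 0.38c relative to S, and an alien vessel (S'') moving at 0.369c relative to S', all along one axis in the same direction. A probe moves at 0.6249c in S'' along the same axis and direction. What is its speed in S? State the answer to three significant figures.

0.909c

Apply u = (u'+v)/(1+u'v) twice. Probe in the platform frame: (0.6249+0.369)/(1+0.6249·0.369) = 0.9939/1.2305881 = 0.80766c.
That velocity, transformed to the rest frame of a distant observer: (0.80766+0.38)/(1+0.80766·0.38) = 1.18766/1.3069108 = 0.90875c.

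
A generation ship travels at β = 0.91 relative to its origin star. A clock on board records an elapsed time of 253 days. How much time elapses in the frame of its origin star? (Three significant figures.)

With β = 0.91, γ = 1/√(1 − 0.91²) = 1/√0.1719 = 2.4119.
The onboard clock measures proper time, so the interval in the rest frame of its origin star is dilated: Δt = γ·Δτ = 2.4119 × 253 days = 610 days.

610 days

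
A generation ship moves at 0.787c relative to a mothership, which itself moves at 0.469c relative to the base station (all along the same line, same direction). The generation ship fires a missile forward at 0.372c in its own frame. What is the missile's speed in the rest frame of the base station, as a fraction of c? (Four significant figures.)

Apply u = (u'+v)/(1+u'v) twice. Missile in the mothership frame: (0.372+0.787)/(1+0.372·0.787) = 1.159/1.292764 = 0.89653c.
That velocity, transformed to the rest frame of the base station: (0.89653+0.469)/(1+0.89653·0.469) = 1.36553/1.42047257 = 0.96132c.

0.9613c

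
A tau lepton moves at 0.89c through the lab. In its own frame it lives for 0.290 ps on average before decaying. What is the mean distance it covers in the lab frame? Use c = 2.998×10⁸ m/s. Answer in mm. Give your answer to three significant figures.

0.170 mm

β² = 0.7921, so γ = 1/√0.2079 = 2.1932.
Lab-frame lifetime: Δt = γτ = 2.1932 × 0.290 ps = 0.63603 ps.
Distance: d = vΔt = 0.89 × 2.998×10⁸ m/s × 6.3603×10^-13 s = 1.70×10^-4 m = 0.170 mm.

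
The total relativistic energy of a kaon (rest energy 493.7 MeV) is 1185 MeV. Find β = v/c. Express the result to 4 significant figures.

γ = E/(mc²) = 1185/493.7 = 2.4002.
β = √(1 − 1/γ²) = √(1 − 0.173582) = √0.826418 = 0.9091.

0.9091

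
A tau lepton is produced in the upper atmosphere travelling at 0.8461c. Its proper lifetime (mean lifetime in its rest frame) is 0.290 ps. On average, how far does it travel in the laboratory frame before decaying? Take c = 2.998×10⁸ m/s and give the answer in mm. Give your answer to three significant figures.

With β = 0.8461, γ = 1/√(1 − 0.8461²) = 1/√0.28411479 = 1.8761.
Lab-frame lifetime: Δt = γτ = 1.8761 × 0.290 ps = 0.54407 ps.
Distance: d = vΔt = 0.8461 × 2.998×10⁸ m/s × 5.4407×10^-13 s = 1.38×10^-4 m = 0.138 mm.

0.138 mm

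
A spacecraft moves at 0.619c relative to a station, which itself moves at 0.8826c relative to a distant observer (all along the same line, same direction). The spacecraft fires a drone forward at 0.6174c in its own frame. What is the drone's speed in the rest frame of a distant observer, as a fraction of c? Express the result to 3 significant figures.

First combine the drone and spacecraft (S''→S'): u₁ = (0.6174 + 0.619)/(1 + 0.6174×0.619) = 1.2364/1.3821706 = 0.89454.
Then combine with the station (S'→S): u = (0.89454 + 0.8826)/(1 + 0.89454×0.8826) = 1.77714/1.789521004 = 0.99308.

0.993c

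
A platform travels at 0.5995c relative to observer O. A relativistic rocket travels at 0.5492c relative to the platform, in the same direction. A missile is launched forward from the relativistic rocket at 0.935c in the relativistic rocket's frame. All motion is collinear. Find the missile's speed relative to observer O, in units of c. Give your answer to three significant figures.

Compose velocities in two stages. Stage 1 (into S'): u₁ = (0.935+0.5492)/(1+0.935×0.5492) = 0.98064.
Stage 2 (into S): u = (0.98064+0.5995)/(1+0.98064×0.5995) = 0.99512, so the speed is 0.995c.

0.995c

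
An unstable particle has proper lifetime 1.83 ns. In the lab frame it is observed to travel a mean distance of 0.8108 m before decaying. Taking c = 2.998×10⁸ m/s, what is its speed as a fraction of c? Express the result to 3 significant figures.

0.828c

d = βγcτ ⇒ βγ = d/(cτ) = 0.8108 m / (0.548634 m) = 1.4779.
β = (βγ)/√(1+(βγ)²) = 1.4779/√3.18419 = 0.828.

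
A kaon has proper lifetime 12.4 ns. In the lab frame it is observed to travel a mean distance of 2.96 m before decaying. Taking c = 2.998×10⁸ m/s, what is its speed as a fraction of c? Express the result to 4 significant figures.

d = βγcτ ⇒ βγ = d/(cτ) = 2.960 m / (3.71752 m) = 0.79623.
β = (βγ)/√(1+(βγ)²) = 0.79623/√1.633982 = 0.6229.

0.6229c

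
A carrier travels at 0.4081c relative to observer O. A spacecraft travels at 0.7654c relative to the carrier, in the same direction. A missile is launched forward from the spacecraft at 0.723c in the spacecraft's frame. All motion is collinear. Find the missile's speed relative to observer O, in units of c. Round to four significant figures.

Apply u = (u'+v)/(1+u'v) twice. Missile in the carrier frame: (0.723+0.7654)/(1+0.723·0.7654) = 1.4884/1.5533842 = 0.95817c.
That velocity, transformed to the rest frame of observer O: (0.95817+0.4081)/(1+0.95817·0.4081) = 1.36627/1.391029177 = 0.9822c.

0.9822c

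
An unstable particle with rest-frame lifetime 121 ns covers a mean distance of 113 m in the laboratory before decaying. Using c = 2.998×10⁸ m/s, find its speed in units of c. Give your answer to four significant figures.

0.9521c

Let x = d/(cτ) = 113.0 m / (2.998×10⁸ m/s × 1.210×10^-7 s) = 3.115. Since d = βγcτ, x = βγ = β/√(1−β²).
Solving: β² = x²/(1+x²) = 9.70323/10.70323 = 0.90657, so β = 0.9521.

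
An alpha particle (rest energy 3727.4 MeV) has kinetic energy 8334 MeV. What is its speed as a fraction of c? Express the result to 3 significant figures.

0.951c

K = (γ−1)mc², so γ = 1 + 8334/3727.4 = 3.2359.
Then v/c = √(1 − γ⁻²) = √(1 − 0.0955014) = √0.9044986 = 0.951.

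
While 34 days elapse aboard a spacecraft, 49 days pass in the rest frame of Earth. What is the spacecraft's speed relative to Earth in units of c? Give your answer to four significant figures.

0.7201c

γ = Δt/Δτ = 49/34 = 1.4412.
β = √(1 − 1/γ²) = √(1 − 0.48145) = √0.51855 = 0.7201.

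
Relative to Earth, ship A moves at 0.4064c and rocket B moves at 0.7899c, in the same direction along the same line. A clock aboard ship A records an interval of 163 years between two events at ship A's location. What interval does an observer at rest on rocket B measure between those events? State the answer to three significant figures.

Transform ship A's velocity into rocket B's frame: (0.4064 − 0.7899)/(1 − 0.4064·0.7899) = −0.3835/0.67898464, so the relative speed is 0.56481c.
At |u| = 0.56481c, γ = (1 − 0.31901)^(−1/2) = 1.2118.
The clock on ship A records proper time, so rocket B measures Δt = γΔτ = 1.2118 × 163 = 198 years.

198 years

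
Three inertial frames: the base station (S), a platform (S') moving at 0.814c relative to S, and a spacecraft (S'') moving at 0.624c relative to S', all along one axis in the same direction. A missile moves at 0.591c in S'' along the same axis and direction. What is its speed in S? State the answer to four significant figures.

0.9879c

Apply u = (u'+v)/(1+u'v) twice. Missile in the platform frame: (0.591+0.624)/(1+0.591·0.624) = 1.215/1.368784 = 0.88765c.
That velocity, transformed to the rest frame of the base station: (0.88765+0.814)/(1+0.88765·0.814) = 1.70165/1.7225471 = 0.98787c.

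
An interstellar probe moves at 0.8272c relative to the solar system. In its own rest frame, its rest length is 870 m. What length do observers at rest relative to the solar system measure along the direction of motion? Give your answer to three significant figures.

γ = 1/√(1 − β²) = 1/√(1 − 0.68425984) = 1/√0.31574016 = 1/0.561908 = 1.7797.
Along the direction of motion the measured length is L₀/γ = 870/1.7797 = 489 m.

489 m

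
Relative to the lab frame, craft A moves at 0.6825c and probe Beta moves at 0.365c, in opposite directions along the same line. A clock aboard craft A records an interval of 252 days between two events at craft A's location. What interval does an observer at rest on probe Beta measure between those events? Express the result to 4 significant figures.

The velocity of craft A relative to probe Beta is (0.6825 + 0.365)c / (1 + 0.6825×0.365) = 0.8386c; relative speed 0.8386c.
γ for this relative speed: γ = 1/√(1 − 0.70325) = 1.8357.
The clock on craft A records proper time, so probe Beta measures Δt = γΔτ = 1.8357 × 252 = 462.6 days.

462.6 days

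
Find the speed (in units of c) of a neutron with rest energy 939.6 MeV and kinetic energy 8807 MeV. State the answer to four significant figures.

0.9953c

K = (γ−1)mc², so γ = 1 + 8807/939.6 = 10.373.
Then v/c = √(1 − γ⁻²) = √(1 − 0.00929376) = √0.99070624 = 0.9953.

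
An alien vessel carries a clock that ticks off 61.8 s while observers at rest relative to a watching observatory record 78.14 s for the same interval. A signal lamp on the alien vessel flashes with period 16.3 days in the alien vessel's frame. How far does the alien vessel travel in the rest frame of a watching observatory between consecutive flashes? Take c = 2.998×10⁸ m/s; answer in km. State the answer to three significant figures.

3.27×10^11 km

From Δt = γΔτ: γ = 78.14/61.8 = 1.2644.
β = √(1 − 1/γ²) = 0.61196. Lab-frame period = γτ = 1.2644×16.3 days = 20.61 days. Distance = βc × γτ = 0.61196 × 2.998×10⁸ m/s × 1780704 s = 3.2670×10^14 m = 3.27×10^11 km.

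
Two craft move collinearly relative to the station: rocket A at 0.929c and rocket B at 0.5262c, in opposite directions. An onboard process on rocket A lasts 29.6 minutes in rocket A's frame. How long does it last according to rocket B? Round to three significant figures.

Transform rocket A's velocity into rocket B's frame: (0.929 + 0.5262)/(1 + 0.929·0.5262) = 1.4552/1.4888398, so the relative speed is 0.97741c.
At |u| = 0.97741c, γ = (1 − 0.95533)^(−1/2) = 4.7314.
The clock on rocket A records proper time, so rocket B measures Δt = γΔτ = 4.7314 × 29.6 = 140 minutes.

140 minutes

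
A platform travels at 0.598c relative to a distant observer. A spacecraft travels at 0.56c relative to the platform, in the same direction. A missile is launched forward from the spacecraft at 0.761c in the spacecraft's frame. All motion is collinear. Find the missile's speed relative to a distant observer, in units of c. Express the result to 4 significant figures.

First combine the missile and spacecraft (S''→S'): u₁ = (0.761 + 0.56)/(1 + 0.761×0.56) = 1.321/1.42616 = 0.92626.
Then combine with the platform (S'→S): u = (0.92626 + 0.598)/(1 + 0.92626×0.598) = 1.52426/1.55390348 = 0.98092.

0.9809c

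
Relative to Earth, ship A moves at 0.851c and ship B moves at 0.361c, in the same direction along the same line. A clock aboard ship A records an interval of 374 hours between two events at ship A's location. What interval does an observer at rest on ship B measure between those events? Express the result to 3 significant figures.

Transform ship A's velocity into ship B's frame: (0.851 − 0.361)/(1 − 0.851·0.361) = 0.49/0.692789, so the relative speed is 0.70729c.
At |u| = 0.70729c, γ = (1 − 0.500259)^(−1/2) = 1.4146.
The clock on ship A records proper time, so ship B measures Δt = γΔτ = 1.4146 × 374 = 529 hours.

529 hours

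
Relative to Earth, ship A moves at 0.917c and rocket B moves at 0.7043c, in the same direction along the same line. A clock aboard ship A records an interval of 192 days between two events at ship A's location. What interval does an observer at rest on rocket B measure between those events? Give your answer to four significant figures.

The velocity of ship A relative to rocket B is (0.917 − 0.7043)c / (1 − 0.917×0.7043) = 0.60058c; relative speed 0.60058c.
At |u| = 0.60058c, γ = (1 − 0.360696)^(−1/2) = 1.2507.
The clock on ship A records proper time, so rocket B measures Δt = γΔτ = 1.2507 × 192 = 240.1 days.

240.1 days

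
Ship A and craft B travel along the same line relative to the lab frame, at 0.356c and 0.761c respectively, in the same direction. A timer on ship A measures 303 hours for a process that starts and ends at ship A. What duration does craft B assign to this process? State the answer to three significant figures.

364 hours

Speed of ship A in craft B's frame: u = (v_A − v_B)/(1 − v_A v_B/c²) = (0.356 − 0.761)/(1 − 0.356×0.761) = −0.405/0.729084 = −0.55549; |u| = 0.55549c.
At |u| = 0.55549c, γ = (1 − 0.308569)^(−1/2) = 1.2026.
The clock on ship A records proper time, so craft B measures Δt = γΔτ = 1.2026 × 303 = 364 hours.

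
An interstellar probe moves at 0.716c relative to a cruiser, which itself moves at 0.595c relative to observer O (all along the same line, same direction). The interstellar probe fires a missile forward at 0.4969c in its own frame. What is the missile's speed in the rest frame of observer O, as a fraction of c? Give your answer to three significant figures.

First combine the missile and interstellar probe (S''→S'): u₁ = (0.4969 + 0.716)/(1 + 0.4969×0.716) = 1.2129/1.3557804 = 0.89461.
Then combine with the cruiser (S'→S): u = (0.89461 + 0.595)/(1 + 0.89461×0.595) = 1.48961/1.53229295 = 0.97214.

0.972c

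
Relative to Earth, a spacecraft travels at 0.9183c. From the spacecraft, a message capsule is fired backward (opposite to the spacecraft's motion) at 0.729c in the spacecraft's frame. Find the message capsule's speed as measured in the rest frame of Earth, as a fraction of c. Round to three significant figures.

0.573c

In units of c, u = (u' + v)/(1 + u'v) with u' = −0.729 and v = 0.9183.
Numerator: −0.729 + 0.9183 = 0.1893. Denominator: 1 + (−0.729)(0.9183) = 0.3305593.
u = 0.1893/0.3305593 = 0.57267, so the speed is 0.573c.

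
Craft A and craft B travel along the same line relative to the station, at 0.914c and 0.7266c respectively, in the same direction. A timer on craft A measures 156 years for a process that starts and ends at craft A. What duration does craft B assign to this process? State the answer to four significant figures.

Transform craft A's velocity into craft B's frame: (0.914 − 0.7266)/(1 − 0.914·0.7266) = 0.1874/0.3358876, so the relative speed is 0.55792c.
γ for this relative speed: γ = 1/√(1 − 0.311275) = 1.205.
The clock on craft A records proper time, so craft B measures Δt = γΔτ = 1.205 × 156 = 188.0 years.

188.0 years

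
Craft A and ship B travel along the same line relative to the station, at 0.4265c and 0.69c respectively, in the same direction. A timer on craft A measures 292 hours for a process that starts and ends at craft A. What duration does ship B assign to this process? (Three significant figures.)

315 hours

Speed of craft A in ship B's frame: u = (v_A − v_B)/(1 − v_A v_B/c²) = (0.4265 − 0.69)/(1 − 0.4265×0.69) = −0.2635/0.705715 = −0.37338; |u| = 0.37338c.
γ for this relative speed: γ = 1/√(1 − 0.139413) = 1.078.
Craft A's interval is proper; time dilation gives Δt_B = γΔτ = 1.078 × 292 hours = 315 hours.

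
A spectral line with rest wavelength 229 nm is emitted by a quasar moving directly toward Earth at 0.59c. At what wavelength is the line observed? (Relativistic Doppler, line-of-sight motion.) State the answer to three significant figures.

Relativistic Doppler for wavelength: λ_obs = λ_src · √((1−β)/(1+β)).
With β = 0.59: factor = √(0.41/1.59) = 0.5078.
λ_obs = 229 × 0.5078 = 116 nm.

116 nm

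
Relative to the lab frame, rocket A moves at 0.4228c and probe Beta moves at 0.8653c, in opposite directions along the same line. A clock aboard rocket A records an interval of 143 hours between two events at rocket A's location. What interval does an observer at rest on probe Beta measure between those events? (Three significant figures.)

Transform rocket A's velocity into probe Beta's frame: (0.4228 + 0.8653)/(1 + 0.4228·0.8653) = 1.2881/1.36584884, so the relative speed is 0.94308c.
At |u| = 0.94308c, γ = (1 − 0.8894)^(−1/2) = 3.0069.
The clock on rocket A records proper time, so probe Beta measures Δt = γΔτ = 3.0069 × 143 = 430 hours.

430 hours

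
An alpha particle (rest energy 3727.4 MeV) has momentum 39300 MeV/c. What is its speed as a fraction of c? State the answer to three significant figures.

βγ = pc/(mc²) = 39300/3727.4 = 10.544.
Since γ² = 1 + (βγ)² = 112.176, γ = √112.176 = 10.5913, and β = (βγ)/γ = 10.544/10.5913 = 0.996.

0.996c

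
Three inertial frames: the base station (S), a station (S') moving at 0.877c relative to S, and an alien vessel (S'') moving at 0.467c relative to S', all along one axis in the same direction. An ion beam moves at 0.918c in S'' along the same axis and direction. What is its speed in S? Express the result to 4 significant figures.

Compose velocities in two stages. Stage 1 (into S'): u₁ = (0.918+0.467)/(1+0.918×0.467) = 0.96941.
Stage 2 (into S): u = (0.96941+0.877)/(1+0.96941×0.877) = 0.99797, so the speed is 0.9980c.

0.9980c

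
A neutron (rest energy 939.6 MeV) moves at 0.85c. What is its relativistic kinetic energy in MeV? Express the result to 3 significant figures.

Lorentz factor: γ = (1 − 0.7225)^(−1/2) = 1.89832.
Kinetic energy: K = (γ − 1)mc² = (1.89832 − 1) × 939.6 MeV = 0.89832 × 939.6 = 844 MeV.

844 MeV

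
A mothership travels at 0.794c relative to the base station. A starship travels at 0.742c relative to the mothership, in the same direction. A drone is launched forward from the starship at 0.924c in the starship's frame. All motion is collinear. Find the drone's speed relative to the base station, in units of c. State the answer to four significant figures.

First combine the drone and starship (S''→S'): u₁ = (0.924 + 0.742)/(1 + 0.924×0.742) = 1.666/1.685608 = 0.98837.
Then combine with the mothership (S'→S): u = (0.98837 + 0.794)/(1 + 0.98837×0.794) = 1.78237/1.78476578 = 0.99866.

0.9987c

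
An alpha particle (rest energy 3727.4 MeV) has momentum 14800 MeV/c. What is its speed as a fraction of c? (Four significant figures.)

0.9697c

pc/(mc²) = 14800/3727.4 = 3.9706 = βγ = β/√(1−β²).
So β² = x²/(1 + x²) with x = 3.9706: x² = 15.7657, β² = 15.7657/16.7657 = 0.940354, β = 0.9697.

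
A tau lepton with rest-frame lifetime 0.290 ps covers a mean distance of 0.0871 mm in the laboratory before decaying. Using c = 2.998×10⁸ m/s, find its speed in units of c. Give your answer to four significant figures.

0.7077c

Let x = d/(cτ) = 8.710×10^-5 m / (2.998×10⁸ m/s × 2.900×10^-13 s) = 1.0018. Since d = βγcτ, x = βγ = β/√(1−β²).
Solving: β² = x²/(1+x²) = 1.0036/2.0036 = 0.500898, so β = 0.7077.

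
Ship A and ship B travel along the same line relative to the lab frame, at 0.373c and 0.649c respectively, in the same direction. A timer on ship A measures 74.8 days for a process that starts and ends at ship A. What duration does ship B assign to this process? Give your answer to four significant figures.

80.31 days

Transform ship A's velocity into ship B's frame: (0.373 − 0.649)/(1 − 0.373·0.649) = −0.276/0.757923, so the relative speed is 0.36415c.
At |u| = 0.36415c, γ = (1 − 0.132605)^(−1/2) = 1.0737.
The clock on ship A records proper time, so ship B measures Δt = γΔτ = 1.0737 × 74.8 = 80.31 days.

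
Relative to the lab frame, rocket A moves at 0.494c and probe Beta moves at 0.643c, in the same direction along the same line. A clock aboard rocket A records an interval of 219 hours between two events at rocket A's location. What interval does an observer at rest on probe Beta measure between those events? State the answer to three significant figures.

Speed of rocket A in probe Beta's frame: u = (v_A − v_B)/(1 − v_A v_B/c²) = (0.494 − 0.643)/(1 − 0.494×0.643) = −0.149/0.682358 = −0.21836; |u| = 0.21836c.
At |u| = 0.21836c, γ = (1 − 0.0476811)^(−1/2) = 1.0247.
The clock on rocket A records proper time, so probe Beta measures Δt = γΔτ = 1.0247 × 219 = 224 hours.

224 hours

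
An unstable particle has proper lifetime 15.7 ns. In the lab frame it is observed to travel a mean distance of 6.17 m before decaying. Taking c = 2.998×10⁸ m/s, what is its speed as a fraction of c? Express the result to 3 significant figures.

Let x = d/(cτ) = 6.170 m / (2.998×10⁸ m/s × 1.570×10^-8 s) = 1.3109. Since d = βγcτ, x = βγ = β/√(1−β²).
Solving: β² = x²/(1+x²) = 1.71846/2.71846 = 0.632145, so β = 0.795.

0.795c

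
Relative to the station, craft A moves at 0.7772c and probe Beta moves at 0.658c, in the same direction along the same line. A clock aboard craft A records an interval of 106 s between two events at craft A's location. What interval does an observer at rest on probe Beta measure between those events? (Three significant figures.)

109 s

Speed of craft A in probe Beta's frame: u = (v_A − v_B)/(1 − v_A v_B/c²) = (0.7772 − 0.658)/(1 − 0.7772×0.658) = 0.1192/0.4886024 = 0.24396; |u| = 0.24396c.
γ for this relative speed: γ = 1/√(1 − 0.0595165) = 1.0312.
Craft A's interval is proper; time dilation gives Δt_B = γΔτ = 1.0312 × 106 s = 109 s.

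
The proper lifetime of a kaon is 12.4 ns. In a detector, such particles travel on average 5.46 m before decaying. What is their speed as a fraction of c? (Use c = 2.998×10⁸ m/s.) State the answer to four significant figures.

0.8266c

d = βγcτ ⇒ βγ = d/(cτ) = 5.460 m / (3.71752 m) = 1.4687.
β = (βγ)/√(1+(βγ)²) = 1.4687/√3.15708 = 0.8266.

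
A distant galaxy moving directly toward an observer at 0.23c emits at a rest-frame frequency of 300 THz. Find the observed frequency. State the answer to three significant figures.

379 THz

Relativistic Doppler (source moving toward): f_obs = f_src · √((1+β)/(1−β)).
With β = 0.23: factor = √(1.23/0.77) = 1.2639.
f_obs = 300 × 1.2639 = 379 THz.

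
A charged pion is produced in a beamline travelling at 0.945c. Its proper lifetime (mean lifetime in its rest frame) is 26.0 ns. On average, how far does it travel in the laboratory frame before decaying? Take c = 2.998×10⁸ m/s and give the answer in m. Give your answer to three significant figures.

22.5 m

γ = 1/√(1 − β²) = 1/√(1 − 0.893025) = 1/√0.106975 = 1/0.32707 = 3.0574.
Lab-frame lifetime: Δt = γτ = 3.0574 × 26.0 ns = 79.492 ns.
Distance: d = vΔt = 0.945 × 2.998×10⁸ m/s × 7.9492×10^-8 s = 22.5 m.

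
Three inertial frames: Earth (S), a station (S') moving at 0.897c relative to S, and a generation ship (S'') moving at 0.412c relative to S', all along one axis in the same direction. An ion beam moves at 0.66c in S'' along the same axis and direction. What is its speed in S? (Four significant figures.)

First combine the ion beam and generation ship (S''→S'): u₁ = (0.66 + 0.412)/(1 + 0.66×0.412) = 1.072/1.27192 = 0.84282.
Then combine with the station (S'→S): u = (0.84282 + 0.897)/(1 + 0.84282×0.897) = 1.73982/1.75600954 = 0.99078.

0.9908c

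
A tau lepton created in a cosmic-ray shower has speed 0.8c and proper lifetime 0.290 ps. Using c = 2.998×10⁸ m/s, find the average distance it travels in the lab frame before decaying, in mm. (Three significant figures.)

0.116 mm

With β = 0.8, γ = 1/√(1 − 0.8²) = 1/√0.36 = 1.6667.
Lab-frame lifetime: Δt = γτ = 1.6667 × 0.290 ps = 0.48334 ps.
Distance: d = vΔt = 0.8 × 2.998×10⁸ m/s × 4.8334×10^-13 s = 1.16×10^-4 m = 0.116 mm.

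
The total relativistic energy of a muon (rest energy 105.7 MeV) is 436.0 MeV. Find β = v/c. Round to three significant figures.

Total energy E = γmc² gives γ = 436.0/105.7 = 4.1249.
Hence β = √(1 − 1/γ²) = √(1 − 0.0587724) = √0.9412276 = 0.970.

0.970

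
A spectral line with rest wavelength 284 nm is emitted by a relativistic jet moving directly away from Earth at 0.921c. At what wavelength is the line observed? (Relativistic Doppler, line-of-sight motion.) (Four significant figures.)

1400 nm

Relativistic Doppler for wavelength: λ_obs = λ_src · √((1+β)/(1−β)).
With β = 0.921: factor = √(1.921/0.079) = 4.9312.
λ_obs = 284 × 4.9312 = 1400 nm.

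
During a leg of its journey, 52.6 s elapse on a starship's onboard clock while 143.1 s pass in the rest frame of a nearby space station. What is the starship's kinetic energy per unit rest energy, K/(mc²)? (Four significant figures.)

The time-dilation ratio gives γ = 143.1/52.6 = 2.72053.
K/(mc²) = γ − 1 = 2.72053 − 1 = 1.721.

1.721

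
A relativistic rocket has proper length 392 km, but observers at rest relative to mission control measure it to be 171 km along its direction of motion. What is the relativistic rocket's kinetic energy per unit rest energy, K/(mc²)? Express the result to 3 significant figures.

From L = L₀/γ: γ = 392/171 = 2.2924.
Since K = (γ−1)mc², K/(mc²) = 2.2924 − 1 = 1.29.

1.29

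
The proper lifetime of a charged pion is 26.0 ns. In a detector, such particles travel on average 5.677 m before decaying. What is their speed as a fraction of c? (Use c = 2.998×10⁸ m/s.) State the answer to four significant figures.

d = βγcτ ⇒ βγ = d/(cτ) = 5.677 m / (7.7948 m) = 0.72831.
β = (βγ)/√(1+(βγ)²) = 0.72831/√1.530435 = 0.5887.

0.5887c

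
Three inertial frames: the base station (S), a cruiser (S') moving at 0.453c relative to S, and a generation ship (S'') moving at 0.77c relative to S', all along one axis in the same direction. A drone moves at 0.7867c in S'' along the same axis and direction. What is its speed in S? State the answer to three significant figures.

Compose velocities in two stages. Stage 1 (into S'): u₁ = (0.7867+0.77)/(1+0.7867×0.77) = 0.96945.
Stage 2 (into S): u = (0.96945+0.453)/(1+0.96945×0.453) = 0.98839, so the speed is 0.988c.

0.988c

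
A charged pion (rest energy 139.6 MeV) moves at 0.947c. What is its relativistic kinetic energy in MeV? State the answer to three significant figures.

295 MeV

β² = 0.896809, so γ = 1/√0.103191 = 3.113.
Kinetic energy: K = (γ − 1)mc² = (3.113 − 1) × 139.6 MeV = 2.113 × 139.6 = 295 MeV.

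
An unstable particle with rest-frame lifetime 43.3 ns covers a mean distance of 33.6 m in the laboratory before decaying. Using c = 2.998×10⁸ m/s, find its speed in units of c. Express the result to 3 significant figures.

Lab distance = (lab lifetime)·v = γτ·βc, so βγ = d/(cτ) = 33.60/(2.998×10⁸ × 4.330×10^-8) = 2.5883.
With βγ = 2.5883: γ² = 1 + (βγ)² = 7.6993, and β = (βγ)/γ = 2.5883/2.77476 = 0.933.

0.933c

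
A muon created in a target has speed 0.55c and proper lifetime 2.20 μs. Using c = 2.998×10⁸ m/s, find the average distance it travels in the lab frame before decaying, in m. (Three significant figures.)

Lorentz factor: γ = (1 − 0.3025)^(−1/2) = 1.1974.
Lab-frame lifetime: Δt = γτ = 1.1974 × 2.20 μs = 2.6343 μs.
Distance: d = vΔt = 0.55 × 2.998×10⁸ m/s × 2.6343×10^-6 s = 434 m.

434 m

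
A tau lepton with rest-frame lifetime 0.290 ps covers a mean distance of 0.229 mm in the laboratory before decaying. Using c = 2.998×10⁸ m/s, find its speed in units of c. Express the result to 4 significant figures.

Let x = d/(cτ) = 2.290×10^-4 m / (2.998×10⁸ m/s × 2.900×10^-13 s) = 2.6339. Since d = βγcτ, x = βγ = β/√(1−β²).
Solving: β² = x²/(1+x²) = 6.93743/7.93743 = 0.874015, so β = 0.9349.

0.9349c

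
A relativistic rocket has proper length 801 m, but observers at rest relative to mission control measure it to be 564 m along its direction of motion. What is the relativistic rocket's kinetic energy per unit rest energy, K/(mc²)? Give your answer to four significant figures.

From L = L₀/γ: γ = 801/564 = 1.42021.
Since K = (γ−1)mc², K/(mc²) = 1.42021 − 1 = 0.4202.

0.4202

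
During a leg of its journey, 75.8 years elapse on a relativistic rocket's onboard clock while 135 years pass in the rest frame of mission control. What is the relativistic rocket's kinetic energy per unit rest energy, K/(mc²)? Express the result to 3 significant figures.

0.781

The time-dilation ratio gives γ = 135/75.8 = 1.781.
K/(mc²) = γ − 1 = 1.781 − 1 = 0.781.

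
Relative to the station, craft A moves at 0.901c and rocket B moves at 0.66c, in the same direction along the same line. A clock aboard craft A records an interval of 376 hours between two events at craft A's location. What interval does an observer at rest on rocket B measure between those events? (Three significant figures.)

468 hours

Transform craft A's velocity into rocket B's frame: (0.901 − 0.66)/(1 − 0.901·0.66) = 0.241/0.40534, so the relative speed is 0.59456c.
γ for this relative speed: γ = 1/√(1 − 0.353502) = 1.2437.
The clock on craft A records proper time, so rocket B measures Δt = γΔτ = 1.2437 × 376 = 468 hours.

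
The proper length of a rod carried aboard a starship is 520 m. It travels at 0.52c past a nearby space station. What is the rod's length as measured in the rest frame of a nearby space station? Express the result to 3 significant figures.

444 m

Lorentz factor: γ = (1 − 0.2704)^(−1/2) = 1.1707.
Along the direction of motion the measured length is L₀/γ = 520/1.1707 = 444 m.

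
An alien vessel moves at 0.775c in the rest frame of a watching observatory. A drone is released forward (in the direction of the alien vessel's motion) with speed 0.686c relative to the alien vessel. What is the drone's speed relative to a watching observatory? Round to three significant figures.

Relativistic velocity addition: u = (u' + v)/(1 + u'v/c²), with u' = 0.686c and v = 0.775c.
Numerator: 0.686 + 0.775 = 1.461. Denominator: 1 + (0.686)(0.775) = 1.53165.
u = 1.461/1.53165 = 0.95387, so the speed is 0.954c.

0.954c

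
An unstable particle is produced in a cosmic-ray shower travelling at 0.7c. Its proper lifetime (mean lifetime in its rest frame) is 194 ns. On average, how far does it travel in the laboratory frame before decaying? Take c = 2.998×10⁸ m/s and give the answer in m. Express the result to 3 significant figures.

γ = 1/√(1 − β²) = 1/√(1 − 0.49) = 1/√0.51 = 1/0.714143 = 1.4003.
Lab-frame lifetime: Δt = γτ = 1.4003 × 194 ns = 271.66 ns.
Distance: d = vΔt = 0.7 × 2.998×10⁸ m/s × 2.7166×10^-7 s = 57.0 m.

57.0 m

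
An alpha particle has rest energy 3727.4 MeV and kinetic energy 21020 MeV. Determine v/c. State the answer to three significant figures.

K = (γ−1)mc², so γ = 1 + 21020/3727.4 = 6.6393.
Then v/c = √(1 − γ⁻²) = √(1 − 0.0226859) = √0.9773141 = 0.989.

0.989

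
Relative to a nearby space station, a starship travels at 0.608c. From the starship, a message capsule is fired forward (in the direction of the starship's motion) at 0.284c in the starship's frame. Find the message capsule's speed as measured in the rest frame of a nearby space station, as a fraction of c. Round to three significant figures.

0.761c

In units of c, u = (u' + v)/(1 + u'v) with u' = 0.284 and v = 0.608.
Numerator: 0.284 + 0.608 = 0.892. Denominator: 1 + (0.284)(0.608) = 1.172672.
u = 0.892/1.172672 = 0.76066, so the speed is 0.761c.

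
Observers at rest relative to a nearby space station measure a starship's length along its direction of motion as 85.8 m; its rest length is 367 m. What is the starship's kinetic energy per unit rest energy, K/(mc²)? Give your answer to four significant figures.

From L = L₀/γ: γ = 367/85.8 = 4.27739.
Since K = (γ−1)mc², K/(mc²) = 4.27739 − 1 = 3.277.

3.277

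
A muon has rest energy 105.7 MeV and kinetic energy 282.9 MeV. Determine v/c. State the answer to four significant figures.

0.9623

K = (γ−1)mc², so γ = 1 + 282.9/105.7 = 3.6764.
Then v/c = √(1 − γ⁻²) = √(1 − 0.0739868) = √0.9260132 = 0.9623.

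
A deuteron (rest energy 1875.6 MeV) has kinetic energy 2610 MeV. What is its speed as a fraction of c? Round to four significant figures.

0.9084c

K = (γ−1)mc², so γ = 1 + 2610/1875.6 = 2.3916.
Then v/c = √(1 − γ⁻²) = √(1 − 0.174833) = √0.825167 = 0.9084.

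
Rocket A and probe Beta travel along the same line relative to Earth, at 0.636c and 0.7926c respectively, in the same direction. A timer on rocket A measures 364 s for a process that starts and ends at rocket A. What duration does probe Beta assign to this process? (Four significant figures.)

The velocity of rocket A relative to probe Beta is (0.636 − 0.7926)c / (1 − 0.636×0.7926) = −0.31579c; relative speed 0.31579c.
At |u| = 0.31579c, γ = (1 − 0.0997233)^(−1/2) = 1.0539.
The clock on rocket A records proper time, so probe Beta measures Δt = γΔτ = 1.0539 × 364 = 383.6 s.

383.6 s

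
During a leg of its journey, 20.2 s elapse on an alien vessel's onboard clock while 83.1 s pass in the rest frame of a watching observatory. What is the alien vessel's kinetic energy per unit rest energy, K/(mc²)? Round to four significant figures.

3.114

From Δt = γΔτ: γ = 83.1/20.2 = 4.11386.
Since K = (γ−1)mc², K/(mc²) = 4.11386 − 1 = 3.114.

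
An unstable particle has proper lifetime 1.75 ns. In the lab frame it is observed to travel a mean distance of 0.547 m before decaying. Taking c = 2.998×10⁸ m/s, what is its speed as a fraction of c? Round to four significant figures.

Let x = d/(cτ) = 0.5470 m / (2.998×10⁸ m/s × 1.750×10^-9 s) = 1.0426. Since d = βγcτ, x = βγ = β/√(1−β²).
Solving: β² = x²/(1+x²) = 1.08701/2.08701 = 0.520846, so β = 0.7217.

0.7217c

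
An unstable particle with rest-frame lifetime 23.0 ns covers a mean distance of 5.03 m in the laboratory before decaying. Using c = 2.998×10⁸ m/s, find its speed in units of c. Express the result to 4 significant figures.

0.5893c

Let x = d/(cτ) = 5.030 m / (2.998×10⁸ m/s × 2.300×10^-8 s) = 0.72947. Since d = βγcτ, x = βγ = β/√(1−β²).
Solving: β² = x²/(1+x²) = 0.532126/1.532126 = 0.347312, so β = 0.5893.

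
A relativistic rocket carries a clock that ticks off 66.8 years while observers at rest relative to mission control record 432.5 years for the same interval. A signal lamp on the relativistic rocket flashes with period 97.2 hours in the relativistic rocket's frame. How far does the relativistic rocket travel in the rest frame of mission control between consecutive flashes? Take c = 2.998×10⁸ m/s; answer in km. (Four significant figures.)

The time-dilation ratio gives γ = 432.5/66.8 = 6.47455.
β = √(1 − 1/γ²) = 0.988. Lab-frame period = γτ = 6.47455×97.2 hours = 629.33 hours. Distance = βc × γτ = 0.988 × 2.998×10⁸ m/s × 2265588 s = 6.7107×10^14 m = 6.711×10^11 km.

6.711×10^11 km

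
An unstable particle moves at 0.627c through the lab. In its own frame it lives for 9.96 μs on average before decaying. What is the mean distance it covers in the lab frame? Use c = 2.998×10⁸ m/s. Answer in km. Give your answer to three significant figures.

2.40 km

γ = 1/√(1 − β²) = 1/√(1 − 0.393129) = 1/√0.606871 = 1/0.779019 = 1.2837.
Lab-frame lifetime: Δt = γτ = 1.2837 × 9.96 μs = 12.786 μs.
Distance: d = vΔt = 0.627 × 2.998×10⁸ m/s × 1.2786×10^-5 s = 2400 m = 2.40 km.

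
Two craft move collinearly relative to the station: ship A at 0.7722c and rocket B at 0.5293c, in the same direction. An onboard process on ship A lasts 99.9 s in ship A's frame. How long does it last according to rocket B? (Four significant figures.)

Transform ship A's velocity into rocket B's frame: (0.7722 − 0.5293)/(1 − 0.7722·0.5293) = 0.2429/0.59127454, so the relative speed is 0.41081c.
At |u| = 0.41081c, γ = (1 − 0.168765)^(−1/2) = 1.0968.
The clock on ship A records proper time, so rocket B measures Δt = γΔτ = 1.0968 × 99.9 = 109.6 s.

109.6 s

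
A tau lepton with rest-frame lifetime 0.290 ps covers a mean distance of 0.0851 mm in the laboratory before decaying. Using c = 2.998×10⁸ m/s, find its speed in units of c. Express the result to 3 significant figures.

Lab distance = (lab lifetime)·v = γτ·βc, so βγ = d/(cτ) = 8.510×10^-5/(2.998×10⁸ × 2.900×10^-13) = 0.97881.
With βγ = 0.97881: γ² = 1 + (βγ)² = 1.958069, and β = (βγ)/γ = 0.97881/1.39931 = 0.699.

0.699c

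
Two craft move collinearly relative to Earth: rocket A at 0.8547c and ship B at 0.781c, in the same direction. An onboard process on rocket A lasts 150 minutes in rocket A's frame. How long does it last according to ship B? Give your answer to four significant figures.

153.8 minutes

Transform rocket A's velocity into ship B's frame: (0.8547 − 0.781)/(1 − 0.8547·0.781) = 0.0737/0.3324793, so the relative speed is 0.22167c.
At |u| = 0.22167c, γ = (1 − 0.0491376)^(−1/2) = 1.0255.
Rocket A's interval is proper; time dilation gives Δt_B = γΔτ = 1.0255 × 150 minutes = 153.8 minutes.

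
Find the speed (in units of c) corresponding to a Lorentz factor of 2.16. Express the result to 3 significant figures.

β = √(1 − 1/γ²) = √(1 − 1/4.6656) = √0.785665 = 0.886.

0.886c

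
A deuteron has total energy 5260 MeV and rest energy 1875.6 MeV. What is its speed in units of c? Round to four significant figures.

0.9343c

γ = E/(mc²) = 5260/1875.6 = 2.8044.
β = √(1 − 1/γ²) = √(1 − 0.127151) = √0.872849 = 0.9343.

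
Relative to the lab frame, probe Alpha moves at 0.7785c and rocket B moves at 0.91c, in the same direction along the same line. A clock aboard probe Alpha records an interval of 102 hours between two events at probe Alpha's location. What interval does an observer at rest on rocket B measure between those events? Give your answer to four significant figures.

Transform probe Alpha's velocity into rocket B's frame: (0.7785 − 0.91)/(1 − 0.7785·0.91) = −0.1315/0.291565, so the relative speed is 0.45101c.
At |u| = 0.45101c, γ = (1 − 0.20341)^(−1/2) = 1.1204.
Probe Alpha's interval is proper; time dilation gives Δt_B = γΔτ = 1.1204 × 102 hours = 114.3 hours.

114.3 hours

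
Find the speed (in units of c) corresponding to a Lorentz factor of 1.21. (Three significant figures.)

0.563c

β = √(1 − 1/γ²) = √(1 − 1/1.4641) = √0.316987 = 0.563.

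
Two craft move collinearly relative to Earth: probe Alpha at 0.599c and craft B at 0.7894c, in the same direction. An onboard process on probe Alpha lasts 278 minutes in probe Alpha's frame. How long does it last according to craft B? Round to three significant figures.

The velocity of probe Alpha relative to craft B is (0.599 − 0.7894)c / (1 − 0.599×0.7894) = −0.36119c; relative speed 0.36119c.
γ for this relative speed: γ = 1/√(1 − 0.130458) = 1.0724.
The clock on probe Alpha records proper time, so craft B measures Δt = γΔτ = 1.0724 × 278 = 298 minutes.

298 minutes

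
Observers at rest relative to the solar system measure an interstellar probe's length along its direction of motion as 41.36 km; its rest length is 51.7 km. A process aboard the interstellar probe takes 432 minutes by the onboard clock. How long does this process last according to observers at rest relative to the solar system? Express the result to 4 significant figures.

540.0 minutes

Length contraction gives γ = L₀/L = 51.7/41.36 = 1.25.
The same γ dilates the second interval: 1.25 × 432 minutes = 540.0 minutes.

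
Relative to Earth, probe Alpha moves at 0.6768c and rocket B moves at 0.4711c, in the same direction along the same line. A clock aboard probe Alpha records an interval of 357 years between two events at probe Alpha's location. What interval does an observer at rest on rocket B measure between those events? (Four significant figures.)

Speed of probe Alpha in rocket B's frame: u = (v_A − v_B)/(1 − v_A v_B/c²) = (0.6768 − 0.4711)/(1 − 0.6768×0.4711) = 0.2057/0.68115952 = 0.30199; |u| = 0.30199c.
γ for this relative speed: γ = 1/√(1 − 0.091198) = 1.049.
Probe Alpha's interval is proper; time dilation gives Δt_B = γΔτ = 1.049 × 357 years = 374.5 years.

374.5 years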